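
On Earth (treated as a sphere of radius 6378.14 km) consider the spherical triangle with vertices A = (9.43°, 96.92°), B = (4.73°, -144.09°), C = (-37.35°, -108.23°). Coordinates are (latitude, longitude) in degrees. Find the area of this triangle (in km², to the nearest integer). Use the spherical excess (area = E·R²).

Side lengths (central angles): a = 0.9372, b = 2.5137, c = 2.0521 rad; semiperimeter s = 2.7515.
By l'Huilier's theorem, tan(E/4) = √[tan(s/2) tan((s−a)/2) tan((s−b)/2) tan((s−c)/2)], giving spherical excess E = 1.9528 rad.
Area = E·R² = 1.9528 × (6378.14)² ≈ 79442613 km².

79442613 km²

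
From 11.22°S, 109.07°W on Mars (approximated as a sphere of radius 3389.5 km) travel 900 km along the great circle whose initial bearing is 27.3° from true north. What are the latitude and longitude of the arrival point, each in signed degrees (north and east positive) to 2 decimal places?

Angular distance δ = d/R = 900/3389.5 = 0.26553 rad; initial bearing θ = 0.4765 rad.
sin φ₂ = sin φ₁ cos δ + cos φ₁ sin δ cos θ = (-0.1946)(0.9650) + (0.9809)(0.2624)(0.8886) = 0.0410, so φ₂ = 2.35°.
Δλ = atan2(sin θ sin δ cos φ₁, cos δ − sin φ₁ sin φ₂) = atan2(0.1181, 0.9729) = 6.919°.
λ₂ = -109.070° + 6.919° = -102.15°.

2.35°, -102.15°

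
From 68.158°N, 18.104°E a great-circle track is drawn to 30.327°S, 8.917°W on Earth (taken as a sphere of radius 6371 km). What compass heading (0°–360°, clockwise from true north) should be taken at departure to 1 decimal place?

203.5°

Δλ = -27.021° = -0.4716 rad.
y = sin Δλ · cos φ₂ = (-0.4543)(0.8632) = -0.3921
x = cos φ₁ sin φ₂ − sin φ₁ cos φ₂ cos Δλ = (0.3720)(-0.5049) − (0.9282)(0.8632)(0.8908) = -0.9016
θ = atan2(y, x) = -156.49°; adding 360° gives 203.5°.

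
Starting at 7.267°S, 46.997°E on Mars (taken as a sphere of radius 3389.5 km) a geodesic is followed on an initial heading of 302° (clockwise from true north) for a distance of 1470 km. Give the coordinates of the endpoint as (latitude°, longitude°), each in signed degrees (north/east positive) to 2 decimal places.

6.09°, 26.00°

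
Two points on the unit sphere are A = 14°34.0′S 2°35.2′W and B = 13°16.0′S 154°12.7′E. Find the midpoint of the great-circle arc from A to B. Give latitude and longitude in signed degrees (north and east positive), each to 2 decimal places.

Central angle δ = 2.5118 rad. Interpolating on the sphere with fraction f = 0.5:
P = [sin((1−f)δ)·A + sin(fδ)·B] / sin δ = 1.6143·A + 1.6143·B in Cartesian coordinates,
giving P = (0.1461, 0.6130, -0.7764), i.e. latitude -50.94°, longitude 76.60°.

-50.94°, 76.60°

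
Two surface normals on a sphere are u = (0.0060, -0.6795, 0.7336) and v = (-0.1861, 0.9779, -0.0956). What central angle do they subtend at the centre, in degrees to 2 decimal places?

u·v = -0.7357; |u| = 1.0000, |v| = 1.0000.
cos θ = (u·v)/(|u||v|) = -0.7357, so θ = 137.37°.

137.37°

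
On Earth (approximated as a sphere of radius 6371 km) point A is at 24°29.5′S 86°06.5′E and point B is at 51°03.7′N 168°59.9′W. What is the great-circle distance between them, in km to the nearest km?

With latitudes φ₁ = -24.492°, φ₂ = 51.062° and longitude difference Δλ = 104.893°:
Haversine: a = sin²(Δφ/2) + cos φ₁ cos φ₂ sin²(Δλ/2) = 0.3753 + (0.9100)(0.6285)(0.6285) = 0.73473.
Central angle c = 2·arcsin(√a) = 2.05947 rad.
Distance = R·c = 6371 × 2.0595 ≈ 13121 km.

13121 km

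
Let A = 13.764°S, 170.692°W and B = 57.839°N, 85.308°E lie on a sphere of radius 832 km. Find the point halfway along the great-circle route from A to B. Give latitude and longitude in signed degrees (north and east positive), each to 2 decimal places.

Central angle δ = 1.9034 rad. Interpolating on the sphere with fraction f = 0.5:
P = [sin((1−f)δ)·A + sin(fδ)·B] / sin δ = 0.8616·A + 0.8616·B in Cartesian coordinates,
giving P = (-0.7883, 0.3217, 0.5244), i.e. latitude 31.63°, longitude 157.80°.

31.63°, 157.80°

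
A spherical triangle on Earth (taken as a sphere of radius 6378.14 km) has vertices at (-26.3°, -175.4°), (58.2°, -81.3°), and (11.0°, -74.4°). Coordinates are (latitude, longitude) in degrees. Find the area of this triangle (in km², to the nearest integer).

Side lengths (central angles): a = 0.8289, b = 1.8260, c = 1.9936 rad; semiperimeter s = 2.3243.
By l'Huilier's theorem, tan(E/4) = √[tan(s/2) tan((s−a)/2) tan((s−b)/2) tan((s−c)/2)], giving spherical excess E = 1.1713 rad.
Area = E·R² = 1.1713 × (6378.14)² ≈ 47647756 km².

47647756 km²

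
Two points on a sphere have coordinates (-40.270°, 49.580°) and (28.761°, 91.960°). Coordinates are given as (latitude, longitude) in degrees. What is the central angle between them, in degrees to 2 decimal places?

Let φ₁ = -0.7028 rad, φ₂ = 0.5020 rad, and Δλ = 0.7397 rad.
Haversine: a = sin²(Δφ/2) + cos φ₁ cos φ₂ sin²(Δλ/2) = 0.3211 + (0.7630)(0.8766)(0.1307) = 0.40846.
Central angle c = 2·arcsin(√a) = 1.38668 rad.
So the angular separation is 79.45°.

79.45°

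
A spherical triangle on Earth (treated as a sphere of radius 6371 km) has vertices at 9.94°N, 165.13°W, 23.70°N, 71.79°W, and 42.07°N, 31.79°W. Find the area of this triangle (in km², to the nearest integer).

Side lengths (central angles): a = 0.6600, b = 1.9673, c = 1.5540 rad; semiperimeter s = 2.0906.
By l'Huilier's theorem, tan(E/4) = √[tan(s/2) tan((s−a)/2) tan((s−b)/2) tan((s−c)/2)], giving spherical excess E = 0.6326 rad.
Area = E·R² = 0.6326 × (6371)² ≈ 25676457 km².

25676457 km²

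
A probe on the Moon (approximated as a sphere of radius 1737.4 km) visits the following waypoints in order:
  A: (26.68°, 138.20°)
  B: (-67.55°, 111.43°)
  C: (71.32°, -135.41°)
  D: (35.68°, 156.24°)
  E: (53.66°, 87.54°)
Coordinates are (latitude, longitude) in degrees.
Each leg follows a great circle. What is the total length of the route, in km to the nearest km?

10711 km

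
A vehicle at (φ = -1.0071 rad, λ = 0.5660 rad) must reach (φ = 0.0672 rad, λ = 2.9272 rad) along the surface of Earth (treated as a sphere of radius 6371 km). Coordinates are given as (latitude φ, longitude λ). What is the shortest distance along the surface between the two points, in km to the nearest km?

12879 km

In radians: φ₁ = -1.0071, φ₂ = 0.0672, Δλ = 135.287° = 2.3612 rad.
cos c = sin φ₁ sin φ₂ + cos φ₁ cos φ₂ cos Δλ = (-0.8453)(0.0671) + (0.5343)(0.9977)(-0.7106) = -0.43561,
so c = arccos(-0.43561) = 2.02151 rad.
Distance = R·c = 6371 × 2.0215 ≈ 12879 km.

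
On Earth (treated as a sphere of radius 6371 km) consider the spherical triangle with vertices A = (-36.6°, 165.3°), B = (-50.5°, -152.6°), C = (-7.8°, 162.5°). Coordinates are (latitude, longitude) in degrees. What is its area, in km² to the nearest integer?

4687842 km²

Side lengths (central angles): a = 0.9871, b = 0.5046, c = 0.5754 rad; semiperimeter s = 1.0336.
By l'Huilier's theorem, tan(E/4) = √[tan(s/2) tan((s−a)/2) tan((s−b)/2) tan((s−c)/2)], giving spherical excess E = 0.1155 rad.
Area = E·R² = 0.1155 × (6371)² ≈ 4687842 km².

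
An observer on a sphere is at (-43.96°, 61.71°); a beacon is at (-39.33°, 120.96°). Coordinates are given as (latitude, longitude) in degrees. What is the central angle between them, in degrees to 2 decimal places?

43.56°

With latitudes φ₁ = -43.960°, φ₂ = -39.330° and longitude difference Δλ = 59.250°:
cos c = sin φ₁ sin φ₂ + cos φ₁ cos φ₂ cos Δλ = (-0.6942)(-0.6338) + (0.7198)(0.7735)(0.5113) = 0.72463,
so c = arccos(0.72463) = 0.76030 rad.
So the angular separation is 43.56°.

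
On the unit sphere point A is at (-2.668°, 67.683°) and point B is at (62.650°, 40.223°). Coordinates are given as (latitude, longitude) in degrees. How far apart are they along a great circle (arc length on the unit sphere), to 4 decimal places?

1.1962

In radians: φ₁ = -0.0466, φ₂ = 1.0934, Δλ = -27.460° = -0.4793 rad.
cos c = sin φ₁ sin φ₂ + cos φ₁ cos φ₂ cos Δλ = (-0.0465)(0.8882) + (0.9989)(0.4594)(0.8873) = 0.36588,
so c = arccos(0.36588) = 1.19622 rad.
On the unit sphere the arc length equals the central angle: 1.1962.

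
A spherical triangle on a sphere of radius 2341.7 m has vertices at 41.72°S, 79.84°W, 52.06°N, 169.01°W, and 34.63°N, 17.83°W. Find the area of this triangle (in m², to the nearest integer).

Side lengths (central angles): a = 1.5659, b = 1.6609, c = 2.1155 rad; semiperimeter s = 2.6711.
By l'Huilier's theorem, tan(E/4) = √[tan(s/2) tan((s−a)/2) tan((s−b)/2) tan((s−c)/2)], giving spherical excess E = 2.2688 rad.
Area = E·R² = 2.2688 × (2341.7)² ≈ 12441099 m².

12441099 m²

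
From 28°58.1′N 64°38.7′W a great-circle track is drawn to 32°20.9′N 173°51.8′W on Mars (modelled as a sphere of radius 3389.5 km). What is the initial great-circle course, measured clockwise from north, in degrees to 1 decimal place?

Δλ = -109.218° = -1.9062 rad.
y = sin Δλ · cos φ₂ = (-0.9443)(0.8448) = -0.7977
x = cos φ₁ sin φ₂ − sin φ₁ cos φ₂ cos Δλ = (0.8749)(0.5351) − (0.4843)(0.8448)(-0.3292) = 0.6028
θ = atan2(y, x) = -52.92°; adding 360° gives 307.1°.

307.1°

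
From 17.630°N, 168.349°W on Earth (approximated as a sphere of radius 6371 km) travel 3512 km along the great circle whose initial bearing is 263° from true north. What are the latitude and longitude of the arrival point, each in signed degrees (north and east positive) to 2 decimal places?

Angular distance δ = d/R = 3512/6371 = 0.55125 rad; initial bearing θ = 4.5902 rad.
sin φ₂ = sin φ₁ cos δ + cos φ₁ sin δ cos θ = (0.3029)(0.8519) + (0.9530)(0.5238)(-0.1219) = 0.1972, so φ₂ = 11.37°.
Δλ = atan2(sin θ sin δ cos φ₁, cos δ − sin φ₁ sin φ₂) = atan2(-0.4954, 0.7922) = -32.023°.
λ₂ = -168.349° − 32.023° = -200.37° → 159.63° after wrapping to (−180°, 180°].

11.37°, 159.63°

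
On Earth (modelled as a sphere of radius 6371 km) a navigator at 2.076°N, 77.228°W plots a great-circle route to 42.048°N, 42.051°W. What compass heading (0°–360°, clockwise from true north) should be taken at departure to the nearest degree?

33°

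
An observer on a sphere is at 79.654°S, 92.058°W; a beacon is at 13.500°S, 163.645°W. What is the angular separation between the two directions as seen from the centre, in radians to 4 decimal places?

1.2820 rad

With latitudes φ₁ = -79.654°, φ₂ = -13.500° and longitude difference Δλ = -71.587°:
cos c = sin φ₁ sin φ₂ + cos φ₁ cos φ₂ cos Δλ = (-0.9837)(-0.2334) + (0.1796)(0.9724)(0.3159) = 0.28481,
so c = arccos(0.28481) = 1.28199 rad.
So the angular separation is 1.2820 rad.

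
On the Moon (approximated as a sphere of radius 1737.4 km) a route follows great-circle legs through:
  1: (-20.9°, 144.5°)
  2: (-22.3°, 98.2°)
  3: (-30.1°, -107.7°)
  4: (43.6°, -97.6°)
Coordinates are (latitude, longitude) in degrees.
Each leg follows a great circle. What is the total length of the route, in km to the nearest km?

7252 km

Leg 1→2: central angle 0.7488 rad, distance 1300.9 km.
Leg 2→3: central angle 2.1291 rad, distance 3699.1 km.
Leg 3→4: central angle 1.2964 rad, distance 2252.4 km.
Total: 1300.9 + 3699.1 + 2252.4 ≈ 7252 km.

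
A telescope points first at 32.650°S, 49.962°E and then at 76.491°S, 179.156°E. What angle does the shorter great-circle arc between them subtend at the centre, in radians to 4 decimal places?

1.1590 rad

In radians: φ₁ = -0.5699, φ₂ = -1.3350, Δλ = 129.194° = 2.2549 rad.
cos c = sin φ₁ sin φ₂ + cos φ₁ cos φ₂ cos Δλ = (-0.5395)(-0.9723) + (0.8420)(0.2336)(-0.6319) = 0.40028,
so c = arccos(0.40028) = 1.15897 rad.
So the angular separation is 1.1590 rad.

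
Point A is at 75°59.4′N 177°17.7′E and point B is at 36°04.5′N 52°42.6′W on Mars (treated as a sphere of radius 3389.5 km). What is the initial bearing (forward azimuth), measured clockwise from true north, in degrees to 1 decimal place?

Δλ = 129.995° = 2.2688 rad.
y = sin Δλ · cos φ₂ = (0.7661)(0.8082) = 0.6192
x = cos φ₁ sin φ₂ − sin φ₁ cos φ₂ cos Δλ = (0.2421)(0.5888) − (0.9703)(0.8082)(-0.6427) = 0.6466
θ = atan2(y, x) = 43.76°, so the bearing is 43.8°.

43.8°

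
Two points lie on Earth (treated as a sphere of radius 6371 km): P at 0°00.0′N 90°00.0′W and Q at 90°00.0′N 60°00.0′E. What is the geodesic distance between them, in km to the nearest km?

10008 km

In radians: φ₁ = 0.0000, φ₂ = 1.5708, Δλ = 150.000° = 2.6180 rad.
cos c = sin φ₁ sin φ₂ + cos φ₁ cos φ₂ cos Δλ = (0.0000)(1.0000) + (1.0000)(0.0000)(-0.8660) = 0.00000,
so c = arccos(0.00000) = 1.57080 rad.
Distance = R·c = 6371 × 1.5708 ≈ 10008 km.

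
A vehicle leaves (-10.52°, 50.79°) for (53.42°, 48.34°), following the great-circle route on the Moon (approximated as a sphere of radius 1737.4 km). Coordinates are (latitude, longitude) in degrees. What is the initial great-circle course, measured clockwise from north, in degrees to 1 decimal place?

358.4°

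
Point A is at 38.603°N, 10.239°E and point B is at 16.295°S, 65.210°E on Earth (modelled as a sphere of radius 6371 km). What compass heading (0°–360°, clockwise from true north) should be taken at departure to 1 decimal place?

125.6°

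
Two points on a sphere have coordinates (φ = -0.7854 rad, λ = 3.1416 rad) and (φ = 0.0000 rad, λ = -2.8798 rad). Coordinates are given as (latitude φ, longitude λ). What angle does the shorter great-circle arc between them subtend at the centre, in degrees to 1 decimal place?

Let φ₁ = -0.7854 rad, φ₂ = 0.0000 rad, and Δλ = 0.2618 rad.
Haversine: a = sin²(Δφ/2) + cos φ₁ cos φ₂ sin²(Δλ/2) = 0.1464 + (0.7071)(1.0000)(0.0170) = 0.15849.
Central angle c = 2·arcsin(√a) = 0.81892 rad.
So the angular separation is 46.9°.

46.9°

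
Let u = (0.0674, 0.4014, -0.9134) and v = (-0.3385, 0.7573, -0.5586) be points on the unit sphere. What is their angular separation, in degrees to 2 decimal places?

37.69°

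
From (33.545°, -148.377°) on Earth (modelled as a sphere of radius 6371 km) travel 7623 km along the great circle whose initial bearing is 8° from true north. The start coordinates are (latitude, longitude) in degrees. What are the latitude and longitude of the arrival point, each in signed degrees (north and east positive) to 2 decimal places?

75.99°, -0.71°

Angular distance δ = d/R = 7623/6371 = 1.19652 rad; initial bearing θ = 0.1396 rad.
sin φ₂ = sin φ₁ cos δ + cos φ₁ sin δ cos θ = (0.5526)(0.3656) + (0.8335)(0.9308)(0.9903) = 0.9702, so φ₂ = 75.99°.
Δλ = atan2(sin θ sin δ cos φ₁, cos δ − sin φ₁ sin φ₂) = atan2(0.1080, -0.1705) = 147.663°.
λ₂ = -148.377° + 147.663° = -0.71°.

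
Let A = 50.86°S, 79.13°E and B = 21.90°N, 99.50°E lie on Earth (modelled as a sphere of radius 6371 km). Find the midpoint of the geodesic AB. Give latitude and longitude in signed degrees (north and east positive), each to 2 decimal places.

-14.69°, 91.27°

The central angle between A and B is δ = 1.3080 rad.
With f = 0.5, the slerp weights are sin((1−f)δ)/sin δ = 0.6300 and sin(fδ)/sin δ = 0.6300.
Weighted sum of the unit vectors: (0.6300)·(0.1190,0.6199,-0.7756) + (0.6300)·(-0.1531,0.9151,0.3730) = (-0.0215, 0.9671, -0.2537).
Converting back: φ = atan2(z, √(x²+y²)) = -14.69°, λ = atan2(y, x) = 91.27°.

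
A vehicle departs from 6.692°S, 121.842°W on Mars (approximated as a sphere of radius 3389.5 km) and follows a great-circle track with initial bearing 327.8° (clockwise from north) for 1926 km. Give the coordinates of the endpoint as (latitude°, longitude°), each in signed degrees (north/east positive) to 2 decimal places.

Angular distance δ = d/R = 1926/3389.5 = 0.56823 rad; initial bearing θ = 5.7212 rad.
sin φ₂ = sin φ₁ cos δ + cos φ₁ sin δ cos θ = (-0.1165)(0.8429) + (0.9932)(0.5381)(0.8462) = 0.3540, so φ₂ = 20.73°.
Δλ = atan2(sin θ sin δ cos φ₁, cos δ − sin φ₁ sin φ₂) = atan2(-0.2848, 0.8841) = -17.856°.
λ₂ = -121.842° − 17.856° = -139.70°.

20.73°, -139.70°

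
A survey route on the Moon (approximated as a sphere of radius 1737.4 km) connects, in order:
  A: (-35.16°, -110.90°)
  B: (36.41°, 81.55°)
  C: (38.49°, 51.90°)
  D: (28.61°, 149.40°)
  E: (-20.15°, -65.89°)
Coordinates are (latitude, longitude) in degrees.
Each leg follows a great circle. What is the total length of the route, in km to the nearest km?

12682 km

Leg A→B: central angle 2.9641 rad, distance 5149.8 km.
Leg B→C: central angle 0.4107 rad, distance 713.5 km.
Leg C→D: central angle 1.3609 rad, distance 2364.5 km.
Leg D→E: central angle 2.5638 rad, distance 4454.3 km.
Total: 5149.8 + 713.5 + 2364.5 + 4454.3 ≈ 12682 km.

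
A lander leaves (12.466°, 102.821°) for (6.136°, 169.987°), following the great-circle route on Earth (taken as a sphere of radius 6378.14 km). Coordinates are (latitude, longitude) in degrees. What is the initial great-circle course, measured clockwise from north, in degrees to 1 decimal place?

88.7°

With φ₁ = 0.2176, φ₂ = 0.1071, Δλ = 1.1723 rad, the forward-azimuth formula gives
θ = atan2( sin Δλ cos φ₂ , cos φ₁ sin φ₂ − sin φ₁ cos φ₂ cos Δλ ) = atan2(0.9164, 0.0211) = 88.68°.
So the initial bearing is 88.7°.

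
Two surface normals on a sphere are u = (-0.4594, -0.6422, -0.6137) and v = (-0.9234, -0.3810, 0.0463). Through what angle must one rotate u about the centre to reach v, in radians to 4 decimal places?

0.8757 rad

u·v = 0.6405; |u| = 1.0000, |v| = 1.0000.
cos θ = (u·v)/(|u||v|) = 0.6405, so θ = 0.8757 rad.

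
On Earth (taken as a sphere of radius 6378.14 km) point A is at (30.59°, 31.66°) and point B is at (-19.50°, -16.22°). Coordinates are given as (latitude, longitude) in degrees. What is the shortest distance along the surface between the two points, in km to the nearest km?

Let φ₁ = 0.5339 rad, φ₂ = -0.3403 rad, and Δλ = -0.8357 rad.
Haversine: a = sin²(Δφ/2) + cos φ₁ cos φ₂ sin²(Δλ/2) = 0.1792 + (0.8608)(0.9426)(0.1647) = 0.31282.
Central angle c = 2·arcsin(√a) = 1.18709 rad.
Distance = R·c = 6378.14 × 1.1871 ≈ 7571 km.

7571 km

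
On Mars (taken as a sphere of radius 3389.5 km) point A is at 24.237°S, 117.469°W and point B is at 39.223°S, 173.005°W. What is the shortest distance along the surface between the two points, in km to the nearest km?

2884 km

Let φ₁ = -0.4230 rad, φ₂ = -0.6846 rad, and Δλ = -0.9693 rad.
cos c = sin φ₁ sin φ₂ + cos φ₁ cos φ₂ cos Δλ = (-0.4105)(-0.6323) + (0.9119)(0.7747)(0.5659) = 0.65933,
so c = arccos(0.65933) = 0.85087 rad.
Distance = R·c = 3389.5 × 0.8509 ≈ 2884 km.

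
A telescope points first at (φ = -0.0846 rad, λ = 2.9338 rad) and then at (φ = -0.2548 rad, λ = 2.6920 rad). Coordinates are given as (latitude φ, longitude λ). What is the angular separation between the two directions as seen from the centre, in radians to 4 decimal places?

Let φ₁ = -0.0846 rad, φ₂ = -0.2548 rad, and Δλ = -0.2418 rad.
cos c = sin φ₁ sin φ₂ + cos φ₁ cos φ₂ cos Δλ = (-0.0845)(-0.2521) + (0.9964)(0.9677)(0.9709) = 0.95750,
so c = arccos(0.95750) = 0.29259 rad.
So the angular separation is 0.2926 rad.

0.2926 rad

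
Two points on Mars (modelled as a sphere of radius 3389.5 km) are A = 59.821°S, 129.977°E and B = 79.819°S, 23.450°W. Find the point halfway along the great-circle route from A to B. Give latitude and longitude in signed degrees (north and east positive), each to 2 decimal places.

The central angle between A and B is δ = 0.6898 rad.
With f = 0.5, the slerp weights are sin((1−f)δ)/sin δ = 0.5313 and sin(fδ)/sin δ = 0.5313.
Weighted sum of the unit vectors: (0.5313)·(-0.3230,0.3852,-0.8645) + (0.5313)·(0.1622,-0.0703,-0.9843) = (-0.0854, 0.1673, -0.9822).
Converting back: φ = atan2(z, √(x²+y²)) = -79.17°, λ = atan2(y, x) = 117.05°.

-79.17°, 117.05°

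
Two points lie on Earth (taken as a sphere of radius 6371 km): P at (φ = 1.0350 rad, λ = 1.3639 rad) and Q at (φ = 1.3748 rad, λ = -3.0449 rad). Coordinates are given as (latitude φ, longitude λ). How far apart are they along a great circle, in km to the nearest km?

In radians: φ₁ = 1.0350, φ₂ = 1.3748, Δλ = 107.394° = 1.8744 rad.
cos c = sin φ₁ sin φ₂ + cos φ₁ cos φ₂ cos Δλ = (0.8599)(0.9809) + (0.5105)(0.1947)(-0.2989) = 0.81368,
so c = arccos(0.81368) = 0.62035 rad.
Distance = R·c = 6371 × 0.6203 ≈ 3952 km.

3952 km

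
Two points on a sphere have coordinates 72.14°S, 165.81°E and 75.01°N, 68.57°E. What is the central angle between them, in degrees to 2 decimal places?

158.34°

Let φ₁ = -1.2591 rad, φ₂ = 1.3092 rad, and Δλ = -1.6972 rad.
cos c = sin φ₁ sin φ₂ + cos φ₁ cos φ₂ cos Δλ = (-0.9518)(0.9660) + (0.3067)(0.2587)(-0.1260) = -0.92942,
so c = arccos(-0.92942) = 2.76363 rad.
So the angular separation is 158.34°.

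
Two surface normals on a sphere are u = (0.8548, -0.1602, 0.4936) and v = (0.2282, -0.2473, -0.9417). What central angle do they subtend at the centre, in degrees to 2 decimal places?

u·v = -0.2301; |u| = 1.0000, |v| = 1.0000.
cos θ = (u·v)/(|u||v|) = -0.2301, so θ = 103.31°.

103.31°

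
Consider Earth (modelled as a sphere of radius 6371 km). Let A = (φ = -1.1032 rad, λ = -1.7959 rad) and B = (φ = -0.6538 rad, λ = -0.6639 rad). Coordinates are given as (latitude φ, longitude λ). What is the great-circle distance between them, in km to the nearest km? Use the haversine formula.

5113 km

In radians: φ₁ = -1.1032, φ₂ = -0.6538, Δλ = 64.859° = 1.1320 rad.
Haversine: a = sin²(Δφ/2) + cos φ₁ cos φ₂ sin²(Δλ/2) = 0.0496 + (0.4507)(0.7938)(0.2876) = 0.15254.
Central angle c = 2·arcsin(√a) = 0.80248 rad.
Distance = R·c = 6371 × 0.8025 ≈ 5113 km.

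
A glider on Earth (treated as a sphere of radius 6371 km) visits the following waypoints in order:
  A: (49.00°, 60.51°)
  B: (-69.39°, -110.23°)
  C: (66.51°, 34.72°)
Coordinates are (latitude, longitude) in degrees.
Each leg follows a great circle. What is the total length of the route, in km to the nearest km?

36233 km

Leg A→B: central angle 2.7772 rad, distance 17693.4 km.
Leg B→C: central angle 2.9100 rad, distance 18539.4 km.
Total: 17693.4 + 18539.4 ≈ 36233 km.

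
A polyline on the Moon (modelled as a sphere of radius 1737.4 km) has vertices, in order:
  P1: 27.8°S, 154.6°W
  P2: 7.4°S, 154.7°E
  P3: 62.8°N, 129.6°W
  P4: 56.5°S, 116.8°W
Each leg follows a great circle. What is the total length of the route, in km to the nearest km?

7940 km

Leg P1→P2: central angle 0.9075 rad, distance 1576.8 km.
Leg P2→P3: central angle 1.5734 rad, distance 2733.6 km.
Leg P3→P4: central angle 2.0894 rad, distance 3630.1 km.
Total: 1576.8 + 2733.6 + 3630.1 ≈ 7940 km.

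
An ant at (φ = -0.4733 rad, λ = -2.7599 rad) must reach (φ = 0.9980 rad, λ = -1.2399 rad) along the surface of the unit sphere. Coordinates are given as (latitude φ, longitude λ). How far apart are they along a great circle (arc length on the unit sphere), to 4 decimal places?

1.9375

With latitudes φ₁ = -27.118°, φ₂ = 57.181° and longitude difference Δλ = 87.090°:
Haversine: a = sin²(Δφ/2) + cos φ₁ cos φ₂ sin²(Δλ/2) = 0.4503 + (0.8901)(0.5420)(0.4746) = 0.67929.
Central angle c = 2·arcsin(√a) = 1.93754 rad.
On the unit sphere the arc length equals the central angle: 1.9375.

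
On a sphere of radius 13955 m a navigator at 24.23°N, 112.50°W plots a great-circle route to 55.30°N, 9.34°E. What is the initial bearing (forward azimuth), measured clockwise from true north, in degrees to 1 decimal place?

29.0°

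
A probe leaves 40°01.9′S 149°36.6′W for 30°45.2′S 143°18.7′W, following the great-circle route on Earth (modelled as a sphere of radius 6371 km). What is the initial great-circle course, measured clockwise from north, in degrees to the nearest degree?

Δλ = 6.298° = 0.1099 rad.
y = sin Δλ · cos φ₂ = (0.1097)(0.8594) = 0.0943
x = cos φ₁ sin φ₂ − sin φ₁ cos φ₂ cos Δλ = (0.7657)(-0.5113) − (-0.6432)(0.8594)(0.9940) = 0.1579
θ = atan2(y, x) = 30.84°, so the bearing is 31°.

31°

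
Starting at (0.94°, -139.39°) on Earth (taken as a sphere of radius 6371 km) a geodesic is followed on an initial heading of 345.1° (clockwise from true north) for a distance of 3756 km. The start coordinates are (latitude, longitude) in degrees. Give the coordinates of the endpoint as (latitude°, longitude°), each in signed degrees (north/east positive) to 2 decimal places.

33.43°, -149.25°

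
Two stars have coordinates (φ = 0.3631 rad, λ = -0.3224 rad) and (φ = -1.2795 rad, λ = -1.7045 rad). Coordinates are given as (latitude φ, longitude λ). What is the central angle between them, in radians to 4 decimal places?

In radians: φ₁ = 0.3631, φ₂ = -1.2795, Δλ = -79.188° = -1.3821 rad.
Haversine: a = sin²(Δφ/2) + cos φ₁ cos φ₂ sin²(Δλ/2) = 0.5359 + (0.9348)(0.2872)(0.4062) = 0.64493.
Central angle c = 2·arcsin(√a) = 1.86487 rad.
So the angular separation is 1.8649 rad.

1.8649 rad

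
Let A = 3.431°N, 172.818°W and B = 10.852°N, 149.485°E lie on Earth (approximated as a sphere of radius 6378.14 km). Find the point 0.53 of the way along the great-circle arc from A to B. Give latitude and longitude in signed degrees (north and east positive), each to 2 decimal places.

7.77°, 167.36°

The central angle between A and B is δ = 0.6649 rad.
With f = 0.53, the slerp weights are sin((1−f)δ)/sin δ = 0.4983 and sin(fδ)/sin δ = 0.5594.
Weighted sum of the unit vectors: (0.4983)·(-0.9904,-0.1248,0.0598) + (0.5594)·(-0.8461,0.4987,0.1883) = (-0.9668, 0.2168, 0.1351).
Converting back: φ = atan2(z, √(x²+y²)) = 7.77°, λ = atan2(y, x) = 167.36°.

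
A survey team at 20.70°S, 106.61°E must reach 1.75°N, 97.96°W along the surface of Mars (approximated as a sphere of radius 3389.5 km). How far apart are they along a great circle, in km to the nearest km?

With latitudes φ₁ = -20.700°, φ₂ = 1.750° and longitude difference Δλ = 155.430°:
cos c = sin φ₁ sin φ₂ + cos φ₁ cos φ₂ cos Δλ = (-0.3535)(0.0305) + (0.9354)(0.9995)(-0.9095) = -0.86114,
so c = arccos(-0.86114) = 2.60831 rad.
Distance = R·c = 3389.5 × 2.6083 ≈ 8841 km.

8841 km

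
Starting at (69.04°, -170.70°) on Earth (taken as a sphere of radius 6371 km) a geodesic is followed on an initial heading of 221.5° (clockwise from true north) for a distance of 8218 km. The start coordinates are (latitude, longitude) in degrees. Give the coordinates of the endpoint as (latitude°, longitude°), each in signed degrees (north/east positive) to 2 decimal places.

0.08°, 149.76°

Angular distance δ = d/R = 8218/6371 = 1.28991 rad; initial bearing θ = 3.8659 rad.
sin φ₂ = sin φ₁ cos δ + cos φ₁ sin δ cos θ = (0.9338)(0.2772) + (0.3577)(0.9608)(-0.7490) = 0.0015, so φ₂ = 0.08°.
Δλ = atan2(sin θ sin δ cos φ₁, cos δ − sin φ₁ sin φ₂) = atan2(-0.2277, 0.2759) = -39.543°.
λ₂ = -170.700° − 39.543° = -210.24° → 149.76° after wrapping to (−180°, 180°].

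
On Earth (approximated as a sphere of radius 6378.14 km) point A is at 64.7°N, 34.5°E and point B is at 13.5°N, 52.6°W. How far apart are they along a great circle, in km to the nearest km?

With latitudes φ₁ = 64.700°, φ₂ = 13.500° and longitude difference Δλ = -87.100°:
Haversine: a = sin²(Δφ/2) + cos φ₁ cos φ₂ sin²(Δλ/2) = 0.1867 + (0.4274)(0.9724)(0.4747) = 0.38396.
Central angle c = 2·arcsin(√a) = 1.33658 rad.
Distance = R·c = 6378.14 × 1.3366 ≈ 8525 km.

8525 km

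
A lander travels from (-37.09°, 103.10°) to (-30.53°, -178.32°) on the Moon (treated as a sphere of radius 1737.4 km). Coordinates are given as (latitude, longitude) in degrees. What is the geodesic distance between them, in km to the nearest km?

1933 km

With latitudes φ₁ = -37.090°, φ₂ = -30.530° and longitude difference Δλ = 78.580°:
cos c = sin φ₁ sin φ₂ + cos φ₁ cos φ₂ cos Δλ = (-0.6031)(-0.5080) + (0.7977)(0.8614)(0.1980) = 0.44240,
so c = arccos(0.44240) = 1.11253 rad.
Distance = R·c = 1737.4 × 1.1125 ≈ 1933 km.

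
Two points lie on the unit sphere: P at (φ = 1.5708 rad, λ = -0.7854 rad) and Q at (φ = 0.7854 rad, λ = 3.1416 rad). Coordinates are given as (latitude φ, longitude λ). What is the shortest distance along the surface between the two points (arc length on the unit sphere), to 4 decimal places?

0.7854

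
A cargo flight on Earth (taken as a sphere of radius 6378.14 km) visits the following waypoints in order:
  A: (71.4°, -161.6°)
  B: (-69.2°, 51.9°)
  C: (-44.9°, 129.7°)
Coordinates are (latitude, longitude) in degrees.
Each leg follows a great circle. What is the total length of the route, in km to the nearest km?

23730 km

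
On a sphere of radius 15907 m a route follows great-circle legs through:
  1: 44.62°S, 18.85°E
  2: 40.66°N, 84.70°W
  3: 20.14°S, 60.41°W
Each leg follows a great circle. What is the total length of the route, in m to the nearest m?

52918 m

Leg 1→2: central angle 2.1947 rad, distance 34910.3 m.
Leg 2→3: central angle 1.1320 rad, distance 18007.4 m.
Total: 34910.3 + 18007.4 ≈ 52918 m.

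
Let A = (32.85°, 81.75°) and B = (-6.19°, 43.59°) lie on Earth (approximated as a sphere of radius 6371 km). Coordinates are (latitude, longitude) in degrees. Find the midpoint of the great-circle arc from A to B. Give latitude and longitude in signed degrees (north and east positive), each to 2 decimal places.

Central angle δ = 0.9295 rad. Interpolating on the sphere with fraction f = 0.5:
P = [sin((1−f)δ)·A + sin(fδ)·B] / sin δ = 0.5593·A + 0.5593·B in Cartesian coordinates,
giving P = (0.4702, 0.8484, 0.2431), i.e. latitude 14.07°, longitude 61.01°.

14.07°, 61.01°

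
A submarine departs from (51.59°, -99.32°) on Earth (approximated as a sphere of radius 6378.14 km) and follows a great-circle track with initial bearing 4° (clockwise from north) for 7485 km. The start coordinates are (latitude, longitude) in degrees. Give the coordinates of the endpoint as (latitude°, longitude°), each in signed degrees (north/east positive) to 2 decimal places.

Angular distance δ = d/R = 7485/6378.14 = 1.17354 rad; initial bearing θ = 0.0698 rad.
sin φ₂ = sin φ₁ cos δ + cos φ₁ sin δ cos θ = (0.7836)(0.3869) + (0.6213)(0.9221)(0.9976) = 0.8747, so φ₂ = 61.01°.
Δλ = atan2(sin θ sin δ cos φ₁, cos δ − sin φ₁ sin φ₂) = atan2(0.0400, -0.2985) = 172.374°.
λ₂ = -99.320° + 172.374° = 73.05°.

61.01°, 73.05°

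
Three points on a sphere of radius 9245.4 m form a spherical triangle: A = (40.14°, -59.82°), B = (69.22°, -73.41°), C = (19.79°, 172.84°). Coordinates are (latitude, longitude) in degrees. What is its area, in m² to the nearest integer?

29237917 m²

Side lengths (central angles): a = 1.3877, b = 1.7906, c = 0.5230 rad; semiperimeter s = 1.8506.
By l'Huilier's theorem, tan(E/4) = √[tan(s/2) tan((s−a)/2) tan((s−b)/2) tan((s−c)/2)], giving spherical excess E = 0.3421 rad.
Area = E·R² = 0.3421 × (9245.4)² ≈ 29237917 m².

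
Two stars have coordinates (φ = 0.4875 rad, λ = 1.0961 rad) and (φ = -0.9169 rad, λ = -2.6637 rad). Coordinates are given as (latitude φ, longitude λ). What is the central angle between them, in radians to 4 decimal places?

With latitudes φ₁ = 27.932°, φ₂ = -52.535° and longitude difference Δλ = 144.579°:
cos c = sin φ₁ sin φ₂ + cos φ₁ cos φ₂ cos Δλ = (0.4684)(-0.7937) + (0.8835)(0.6083)(-0.8149) = -0.80975,
so c = arccos(-0.80975) = 2.51452 rad.
So the angular separation is 2.5145 rad.

2.5145 rad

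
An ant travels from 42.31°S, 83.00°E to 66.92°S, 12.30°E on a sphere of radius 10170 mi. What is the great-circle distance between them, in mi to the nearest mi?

Let φ₁ = -0.7384 rad, φ₂ = -1.1680 rad, and Δλ = -1.2339 rad.
Haversine: a = sin²(Δφ/2) + cos φ₁ cos φ₂ sin²(Δλ/2) = 0.0454 + (0.7395)(0.3920)(0.3347) = 0.14246.
Central angle c = 2·arcsin(√a) = 0.77406 rad.
Distance = R·c = 10170 × 0.7741 ≈ 7872 mi.

7872 mi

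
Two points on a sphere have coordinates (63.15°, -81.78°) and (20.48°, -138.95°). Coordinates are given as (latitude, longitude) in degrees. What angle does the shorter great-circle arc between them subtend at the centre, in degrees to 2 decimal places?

57.21°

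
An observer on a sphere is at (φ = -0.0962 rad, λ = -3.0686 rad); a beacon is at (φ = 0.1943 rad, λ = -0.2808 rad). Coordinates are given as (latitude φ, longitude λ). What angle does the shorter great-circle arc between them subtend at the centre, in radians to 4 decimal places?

2.7782 rad

In radians: φ₁ = -0.0962, φ₂ = 0.1943, Δλ = 159.729° = 2.7878 rad.
cos c = sin φ₁ sin φ₂ + cos φ₁ cos φ₂ cos Δλ = (-0.0961)(0.1931) + (0.9954)(0.9812)(-0.9381) = -0.93470,
so c = arccos(-0.93470) = 2.77822 rad.
So the angular separation is 2.7782 rad.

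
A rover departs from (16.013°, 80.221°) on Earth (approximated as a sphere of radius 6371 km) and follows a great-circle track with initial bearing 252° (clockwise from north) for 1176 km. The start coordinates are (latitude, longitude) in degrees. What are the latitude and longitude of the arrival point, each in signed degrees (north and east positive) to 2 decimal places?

12.51°, 69.92°

Angular distance δ = d/R = 1176/6371 = 0.18459 rad; initial bearing θ = 4.3982 rad.
sin φ₂ = sin φ₁ cos δ + cos φ₁ sin δ cos θ = (0.2759)(0.9830) + (0.9612)(0.1835)(-0.3090) = 0.2167, so φ₂ = 12.51°.
Δλ = atan2(sin θ sin δ cos φ₁, cos δ − sin φ₁ sin φ₂) = atan2(-0.1678, 0.9232) = -10.300°.
λ₂ = 80.221° − 10.300° = 69.92°.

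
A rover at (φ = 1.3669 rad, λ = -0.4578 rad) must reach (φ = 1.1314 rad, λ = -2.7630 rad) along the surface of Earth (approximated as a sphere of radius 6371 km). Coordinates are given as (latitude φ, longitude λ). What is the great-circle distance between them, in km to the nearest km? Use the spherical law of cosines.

3786 km

Let φ₁ = 1.3669 rad, φ₂ = 1.1314 rad, and Δλ = -2.3052 rad.
cos c = sin φ₁ sin φ₂ + cos φ₁ cos φ₂ cos Δλ = (0.9793)(0.9050) + (0.2025)(0.4254)(-0.6701) = 0.82854,
so c = arccos(0.82854) = 0.59431 rad.
Distance = R·c = 6371 × 0.5943 ≈ 3786 km.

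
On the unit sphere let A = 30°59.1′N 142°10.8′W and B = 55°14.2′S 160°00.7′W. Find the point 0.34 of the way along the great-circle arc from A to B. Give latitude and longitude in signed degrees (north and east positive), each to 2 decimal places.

1.59°, -147.16°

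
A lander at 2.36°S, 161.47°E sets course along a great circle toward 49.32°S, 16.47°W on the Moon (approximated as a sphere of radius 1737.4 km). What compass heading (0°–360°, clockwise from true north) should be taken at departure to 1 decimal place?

Δλ = -177.940° = -3.1056 rad.
y = sin Δλ · cos φ₂ = (-0.0359)(0.6518) = -0.0234
x = cos φ₁ sin φ₂ − sin φ₁ cos φ₂ cos Δλ = (0.9992)(-0.7584) − (-0.0412)(0.6518)(-0.9994) = -0.7845
θ = atan2(y, x) = -178.29°; adding 360° gives 181.7°.

181.7°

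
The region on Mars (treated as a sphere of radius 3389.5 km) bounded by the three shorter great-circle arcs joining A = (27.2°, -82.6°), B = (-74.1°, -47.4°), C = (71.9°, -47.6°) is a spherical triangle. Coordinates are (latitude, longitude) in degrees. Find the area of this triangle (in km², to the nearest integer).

10345266 km²

Side lengths (central angles): a = 2.5482, b = 0.8489, c = 1.8137 rad; semiperimeter s = 2.6054.
By l'Huilier's theorem, tan(E/4) = √[tan(s/2) tan((s−a)/2) tan((s−b)/2) tan((s−c)/2)], giving spherical excess E = 0.9005 rad.
Area = E·R² = 0.9005 × (3389.5)² ≈ 10345266 km².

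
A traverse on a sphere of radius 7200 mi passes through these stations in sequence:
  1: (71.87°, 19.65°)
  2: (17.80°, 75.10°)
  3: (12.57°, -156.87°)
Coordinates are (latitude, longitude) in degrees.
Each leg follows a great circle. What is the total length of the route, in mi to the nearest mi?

23010 mi

Leg 1→2: central angle 1.0944 rad, distance 7880.0 mi.
Leg 2→3: central angle 2.1013 rad, distance 15129.6 mi.
Total: 7880.0 + 15129.6 ≈ 23010 mi.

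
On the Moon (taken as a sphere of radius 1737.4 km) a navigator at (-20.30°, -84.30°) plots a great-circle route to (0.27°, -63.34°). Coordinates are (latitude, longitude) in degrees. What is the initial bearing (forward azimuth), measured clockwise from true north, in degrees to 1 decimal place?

47.4°

Δλ = 20.960° = 0.3658 rad.
y = sin Δλ · cos φ₂ = (0.3577)(1.0000) = 0.3577
x = cos φ₁ sin φ₂ − sin φ₁ cos φ₂ cos Δλ = (0.9379)(0.0047) − (-0.3469)(1.0000)(0.9338) = 0.3284
θ = atan2(y, x) = 47.45°, so the bearing is 47.4°.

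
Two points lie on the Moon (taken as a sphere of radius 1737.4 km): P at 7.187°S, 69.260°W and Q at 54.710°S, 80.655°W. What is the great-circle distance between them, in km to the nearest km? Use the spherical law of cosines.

In radians: φ₁ = -0.1254, φ₂ = -0.9549, Δλ = -11.395° = -0.1989 rad.
cos c = sin φ₁ sin φ₂ + cos φ₁ cos φ₂ cos Δλ = (-0.1251)(-0.8162) + (0.9921)(0.5777)(0.9803) = 0.66400,
so c = arccos(0.66400) = 0.84465 rad.
Distance = R·c = 1737.4 × 0.8446 ≈ 1467 km.

1467 km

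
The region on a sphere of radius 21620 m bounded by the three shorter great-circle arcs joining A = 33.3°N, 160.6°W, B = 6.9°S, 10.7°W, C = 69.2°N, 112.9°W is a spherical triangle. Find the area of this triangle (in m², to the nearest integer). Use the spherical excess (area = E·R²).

Side lengths (central angles): a = 1.7587, b = 0.7770, c = 2.4716 rad; semiperimeter s = 2.5037.
By l'Huilier's theorem, tan(E/4) = √[tan(s/2) tan((s−a)/2) tan((s−b)/2) tan((s−c)/2)], giving spherical excess E = 0.5915 rad.
Area = E·R² = 0.5915 × (21620)² ≈ 276499825 m².

276499825 m²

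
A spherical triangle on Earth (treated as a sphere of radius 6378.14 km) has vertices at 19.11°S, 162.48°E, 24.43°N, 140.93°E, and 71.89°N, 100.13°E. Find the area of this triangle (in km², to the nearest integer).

5121881 km²

Side lengths (central angles): a = 0.9181, b = 1.7466, c = 0.8436 rad; semiperimeter s = 1.7541.
By l'Huilier's theorem, tan(E/4) = √[tan(s/2) tan((s−a)/2) tan((s−b)/2) tan((s−c)/2)], giving spherical excess E = 0.1259 rad.
Area = E·R² = 0.1259 × (6378.14)² ≈ 5121881 km².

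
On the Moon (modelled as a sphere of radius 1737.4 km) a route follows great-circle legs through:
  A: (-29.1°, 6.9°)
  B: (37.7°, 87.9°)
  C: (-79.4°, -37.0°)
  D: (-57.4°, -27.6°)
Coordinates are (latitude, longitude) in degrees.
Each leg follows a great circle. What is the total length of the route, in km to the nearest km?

Leg A→B: central angle 1.7612 rad, distance 3059.9 km.
Leg B→C: central angle 2.3245 rad, distance 4038.6 km.
Leg C→D: central angle 0.3875 rad, distance 673.3 km.
Total: 3059.9 + 4038.6 + 673.3 ≈ 7772 km.

7772 km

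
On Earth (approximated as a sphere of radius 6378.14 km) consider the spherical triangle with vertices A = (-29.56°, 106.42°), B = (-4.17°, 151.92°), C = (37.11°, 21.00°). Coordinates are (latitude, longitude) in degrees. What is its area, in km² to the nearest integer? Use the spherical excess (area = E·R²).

Side lengths (central angles): a = 2.1710, b = 1.8155, c = 0.8712 rad; semiperimeter s = 2.4288.
By l'Huilier's theorem, tan(E/4) = √[tan(s/2) tan((s−a)/2) tan((s−b)/2) tan((s−c)/2)], giving spherical excess E = 1.2746 rad.
Area = E·R² = 1.2746 × (6378.14)² ≈ 51851097 km².

51851097 km²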